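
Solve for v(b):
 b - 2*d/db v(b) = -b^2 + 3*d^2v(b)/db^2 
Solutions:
 v(b) = C1 + C2*exp(-2*b/3) + b^3/6 - b^2/2 + 3*b/2


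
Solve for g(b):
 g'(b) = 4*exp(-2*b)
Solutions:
 g(b) = C1 - 2*exp(-2*b)


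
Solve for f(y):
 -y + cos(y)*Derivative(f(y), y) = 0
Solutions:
 f(y) = C1 + Integral(y/cos(y), y)


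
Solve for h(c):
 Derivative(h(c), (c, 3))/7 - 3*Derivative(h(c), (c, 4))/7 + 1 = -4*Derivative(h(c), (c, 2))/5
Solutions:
 h(c) = C1 + C2*c + C3*exp(c*(5 - sqrt(1705))/30) + C4*exp(c*(5 + sqrt(1705))/30) - 5*c^2/8


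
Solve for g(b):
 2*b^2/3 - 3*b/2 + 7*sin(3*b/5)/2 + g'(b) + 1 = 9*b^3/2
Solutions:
 g(b) = C1 + 9*b^4/8 - 2*b^3/9 + 3*b^2/4 - b + 35*cos(3*b/5)/6


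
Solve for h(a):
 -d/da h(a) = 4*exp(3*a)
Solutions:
 h(a) = C1 - 4*exp(3*a)/3


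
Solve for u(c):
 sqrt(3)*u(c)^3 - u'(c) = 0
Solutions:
 u(c) = -sqrt(2)*sqrt(-1/(C1 + sqrt(3)*c))/2
 u(c) = sqrt(2)*sqrt(-1/(C1 + sqrt(3)*c))/2


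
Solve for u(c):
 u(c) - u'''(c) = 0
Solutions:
 u(c) = C3*exp(c) + (C1*sin(sqrt(3)*c/2) + C2*cos(sqrt(3)*c/2))*exp(-c/2)


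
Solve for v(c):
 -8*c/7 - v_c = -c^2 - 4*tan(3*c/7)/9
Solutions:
 v(c) = C1 + c^3/3 - 4*c^2/7 - 28*log(cos(3*c/7))/27


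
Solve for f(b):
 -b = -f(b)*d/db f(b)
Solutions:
 f(b) = -sqrt(C1 + b^2)
 f(b) = sqrt(C1 + b^2)


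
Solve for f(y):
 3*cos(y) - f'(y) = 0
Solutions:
 f(y) = C1 + 3*sin(y)


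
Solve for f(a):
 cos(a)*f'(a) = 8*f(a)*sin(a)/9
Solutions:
 f(a) = C1/cos(a)^(8/9)


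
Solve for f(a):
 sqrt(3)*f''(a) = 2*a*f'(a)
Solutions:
 f(a) = C1 + C2*erfi(3^(3/4)*a/3)


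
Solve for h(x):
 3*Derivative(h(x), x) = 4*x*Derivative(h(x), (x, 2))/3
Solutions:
 h(x) = C1 + C2*x^(13/4)


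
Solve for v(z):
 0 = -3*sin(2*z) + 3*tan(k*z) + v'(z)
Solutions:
 v(z) = C1 - 3*Piecewise((-log(cos(k*z))/k, Ne(k, 0)), (0, True)) - 3*cos(2*z)/2


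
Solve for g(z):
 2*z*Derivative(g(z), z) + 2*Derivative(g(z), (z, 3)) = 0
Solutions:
 g(z) = C1 + Integral(C2*airyai(-z) + C3*airybi(-z), z)


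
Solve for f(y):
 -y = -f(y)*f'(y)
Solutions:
 f(y) = -sqrt(C1 + y^2)
 f(y) = sqrt(C1 + y^2)


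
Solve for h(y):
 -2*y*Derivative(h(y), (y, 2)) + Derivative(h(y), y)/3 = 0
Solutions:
 h(y) = C1 + C2*y^(7/6)


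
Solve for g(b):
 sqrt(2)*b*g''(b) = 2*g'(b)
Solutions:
 g(b) = C1 + C2*b^(1 + sqrt(2))


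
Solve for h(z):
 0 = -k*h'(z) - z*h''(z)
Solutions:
 h(z) = C1 + z^(1 - re(k))*(C2*sin(log(z)*Abs(im(k))) + C3*cos(log(z)*im(k)))


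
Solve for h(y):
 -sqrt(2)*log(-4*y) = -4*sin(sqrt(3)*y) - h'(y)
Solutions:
 h(y) = C1 + sqrt(2)*y*(log(-y) - 1) + 2*sqrt(2)*y*log(2) + 4*sqrt(3)*cos(sqrt(3)*y)/3


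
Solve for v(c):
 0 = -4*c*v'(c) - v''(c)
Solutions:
 v(c) = C1 + C2*erf(sqrt(2)*c)


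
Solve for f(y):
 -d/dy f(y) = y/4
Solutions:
 f(y) = C1 - y^2/8


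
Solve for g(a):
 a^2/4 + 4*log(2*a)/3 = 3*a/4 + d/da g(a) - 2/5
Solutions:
 g(a) = C1 + a^3/12 - 3*a^2/8 + 4*a*log(a)/3 - 14*a/15 + 4*a*log(2)/3


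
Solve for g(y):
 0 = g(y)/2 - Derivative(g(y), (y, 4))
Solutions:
 g(y) = C1*exp(-2^(3/4)*y/2) + C2*exp(2^(3/4)*y/2) + C3*sin(2^(3/4)*y/2) + C4*cos(2^(3/4)*y/2)


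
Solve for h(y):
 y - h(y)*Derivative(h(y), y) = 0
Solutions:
 h(y) = -sqrt(C1 + y^2)
 h(y) = sqrt(C1 + y^2)


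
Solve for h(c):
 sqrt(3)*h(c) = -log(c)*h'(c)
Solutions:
 h(c) = C1*exp(-sqrt(3)*li(c))


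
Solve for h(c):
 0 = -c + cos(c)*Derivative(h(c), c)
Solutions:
 h(c) = C1 + Integral(c/cos(c), c)


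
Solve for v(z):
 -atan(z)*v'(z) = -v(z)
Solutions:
 v(z) = C1*exp(Integral(1/atan(z), z))


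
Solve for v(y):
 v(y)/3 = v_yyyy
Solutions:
 v(y) = C1*exp(-3^(3/4)*y/3) + C2*exp(3^(3/4)*y/3) + C3*sin(3^(3/4)*y/3) + C4*cos(3^(3/4)*y/3)


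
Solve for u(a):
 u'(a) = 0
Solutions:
 u(a) = C1


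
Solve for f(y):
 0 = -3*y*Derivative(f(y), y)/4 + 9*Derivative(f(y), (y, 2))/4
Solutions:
 f(y) = C1 + C2*erfi(sqrt(6)*y/6)


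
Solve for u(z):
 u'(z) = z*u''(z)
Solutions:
 u(z) = C1 + C2*z^2


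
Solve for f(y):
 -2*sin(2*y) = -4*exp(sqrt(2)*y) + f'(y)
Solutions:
 f(y) = C1 + 2*sqrt(2)*exp(sqrt(2)*y) + cos(2*y)


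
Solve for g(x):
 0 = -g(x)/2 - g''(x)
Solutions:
 g(x) = C1*sin(sqrt(2)*x/2) + C2*cos(sqrt(2)*x/2)


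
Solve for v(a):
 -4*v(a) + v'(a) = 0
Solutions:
 v(a) = C1*exp(4*a)


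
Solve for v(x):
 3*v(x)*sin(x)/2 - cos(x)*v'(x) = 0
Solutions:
 v(x) = C1/cos(x)^(3/2)


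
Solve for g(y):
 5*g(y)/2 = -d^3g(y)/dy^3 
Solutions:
 g(y) = C3*exp(-2^(2/3)*5^(1/3)*y/2) + (C1*sin(2^(2/3)*sqrt(3)*5^(1/3)*y/4) + C2*cos(2^(2/3)*sqrt(3)*5^(1/3)*y/4))*exp(2^(2/3)*5^(1/3)*y/4)


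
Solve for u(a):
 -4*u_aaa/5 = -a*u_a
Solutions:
 u(a) = C1 + Integral(C2*airyai(10^(1/3)*a/2) + C3*airybi(10^(1/3)*a/2), a)


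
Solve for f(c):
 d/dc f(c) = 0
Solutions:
 f(c) = C1


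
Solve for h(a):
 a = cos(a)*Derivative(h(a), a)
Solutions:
 h(a) = C1 + Integral(a/cos(a), a)


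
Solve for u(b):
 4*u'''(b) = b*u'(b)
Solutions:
 u(b) = C1 + Integral(C2*airyai(2^(1/3)*b/2) + C3*airybi(2^(1/3)*b/2), b)


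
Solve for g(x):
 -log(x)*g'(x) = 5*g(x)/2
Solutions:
 g(x) = C1*exp(-5*li(x)/2)


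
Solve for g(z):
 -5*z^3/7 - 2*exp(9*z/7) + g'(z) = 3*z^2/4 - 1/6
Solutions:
 g(z) = C1 + 5*z^4/28 + z^3/4 - z/6 + 14*exp(9*z/7)/9


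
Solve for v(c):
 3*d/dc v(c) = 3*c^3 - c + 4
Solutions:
 v(c) = C1 + c^4/4 - c^2/6 + 4*c/3


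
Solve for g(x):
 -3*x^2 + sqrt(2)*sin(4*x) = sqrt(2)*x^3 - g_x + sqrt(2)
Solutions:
 g(x) = C1 + sqrt(2)*x^4/4 + x^3 + sqrt(2)*x + sqrt(2)*cos(4*x)/4


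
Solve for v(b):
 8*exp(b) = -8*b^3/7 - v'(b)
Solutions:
 v(b) = C1 - 2*b^4/7 - 8*exp(b)


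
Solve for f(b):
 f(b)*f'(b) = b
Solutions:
 f(b) = -sqrt(C1 + b^2)
 f(b) = sqrt(C1 + b^2)


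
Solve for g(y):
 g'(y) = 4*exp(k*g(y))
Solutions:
 g(y) = Piecewise((log(-1/(C1*k + 4*k*y))/k, Ne(k, 0)), (nan, True))
 g(y) = Piecewise((C1 + 4*y, Eq(k, 0)), (nan, True))


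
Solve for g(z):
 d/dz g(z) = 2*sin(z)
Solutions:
 g(z) = C1 - 2*cos(z)


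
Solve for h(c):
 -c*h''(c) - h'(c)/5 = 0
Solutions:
 h(c) = C1 + C2*c^(4/5)


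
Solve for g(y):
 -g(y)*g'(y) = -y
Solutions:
 g(y) = -sqrt(C1 + y^2)
 g(y) = sqrt(C1 + y^2)


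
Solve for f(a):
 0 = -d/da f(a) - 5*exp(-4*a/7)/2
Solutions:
 f(a) = C1 + 35*exp(-4*a/7)/8


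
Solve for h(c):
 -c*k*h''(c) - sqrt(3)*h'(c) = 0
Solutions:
 h(c) = C1 + c^(((re(k) - sqrt(3))*re(k) + im(k)^2)/(re(k)^2 + im(k)^2))*(C2*sin(sqrt(3)*log(c)*Abs(im(k))/(re(k)^2 + im(k)^2)) + C3*cos(sqrt(3)*log(c)*im(k)/(re(k)^2 + im(k)^2)))


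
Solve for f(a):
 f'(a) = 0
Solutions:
 f(a) = C1


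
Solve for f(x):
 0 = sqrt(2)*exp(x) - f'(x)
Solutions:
 f(x) = C1 + sqrt(2)*exp(x)


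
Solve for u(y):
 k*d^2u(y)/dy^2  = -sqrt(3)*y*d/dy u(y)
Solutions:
 u(y) = C1 + C2*sqrt(k)*erf(sqrt(2)*3^(1/4)*y*sqrt(1/k)/2)


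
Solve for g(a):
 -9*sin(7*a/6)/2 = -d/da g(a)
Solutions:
 g(a) = C1 - 27*cos(7*a/6)/7


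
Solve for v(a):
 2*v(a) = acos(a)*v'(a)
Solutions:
 v(a) = C1*exp(2*Integral(1/acos(a), a))


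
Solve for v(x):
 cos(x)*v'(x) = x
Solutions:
 v(x) = C1 + Integral(x/cos(x), x)


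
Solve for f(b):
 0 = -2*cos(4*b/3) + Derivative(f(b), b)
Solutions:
 f(b) = C1 + 3*sin(4*b/3)/2


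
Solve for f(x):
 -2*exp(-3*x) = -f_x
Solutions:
 f(x) = C1 - 2*exp(-3*x)/3


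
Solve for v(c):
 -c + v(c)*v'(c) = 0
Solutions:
 v(c) = -sqrt(C1 + c^2)
 v(c) = sqrt(C1 + c^2)


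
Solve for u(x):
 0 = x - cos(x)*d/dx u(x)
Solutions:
 u(x) = C1 + Integral(x/cos(x), x)


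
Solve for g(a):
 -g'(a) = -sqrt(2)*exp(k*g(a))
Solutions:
 g(a) = Piecewise((log(-1/(C1*k + sqrt(2)*a*k))/k, Ne(k, 0)), (nan, True))
 g(a) = Piecewise((C1 + sqrt(2)*a, Eq(k, 0)), (nan, True))


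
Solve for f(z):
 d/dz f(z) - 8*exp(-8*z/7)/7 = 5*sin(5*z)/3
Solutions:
 f(z) = C1 - cos(5*z)/3 - 1/exp(z)^(8/7)


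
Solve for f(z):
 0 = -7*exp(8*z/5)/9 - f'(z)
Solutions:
 f(z) = C1 - 35*exp(8*z/5)/72


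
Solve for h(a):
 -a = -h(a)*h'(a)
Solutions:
 h(a) = -sqrt(C1 + a^2)
 h(a) = sqrt(C1 + a^2)


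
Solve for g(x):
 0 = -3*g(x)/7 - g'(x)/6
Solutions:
 g(x) = C1*exp(-18*x/7)


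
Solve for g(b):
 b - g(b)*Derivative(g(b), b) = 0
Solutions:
 g(b) = -sqrt(C1 + b^2)
 g(b) = sqrt(C1 + b^2)


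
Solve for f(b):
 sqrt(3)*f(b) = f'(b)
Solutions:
 f(b) = C1*exp(sqrt(3)*b)


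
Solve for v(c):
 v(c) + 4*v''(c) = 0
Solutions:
 v(c) = C1*sin(c/2) + C2*cos(c/2)


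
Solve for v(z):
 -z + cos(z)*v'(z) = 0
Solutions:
 v(z) = C1 + Integral(z/cos(z), z)


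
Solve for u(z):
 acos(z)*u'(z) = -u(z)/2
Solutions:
 u(z) = C1*exp(-Integral(1/acos(z), z)/2)


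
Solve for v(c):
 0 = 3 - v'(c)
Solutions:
 v(c) = C1 + 3*c


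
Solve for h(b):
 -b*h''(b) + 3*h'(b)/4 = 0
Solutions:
 h(b) = C1 + C2*b^(7/4)


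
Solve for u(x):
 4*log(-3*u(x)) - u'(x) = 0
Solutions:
 -Integral(1/(log(-_y) + log(3)), (_y, u(x)))/4 = C1 - x


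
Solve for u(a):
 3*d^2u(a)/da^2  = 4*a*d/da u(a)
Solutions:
 u(a) = C1 + C2*erfi(sqrt(6)*a/3)


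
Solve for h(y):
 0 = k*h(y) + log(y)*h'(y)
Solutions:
 h(y) = C1*exp(-k*li(y))


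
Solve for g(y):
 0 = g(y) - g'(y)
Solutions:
 g(y) = C1*exp(y)


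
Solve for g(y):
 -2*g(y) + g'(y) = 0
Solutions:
 g(y) = C1*exp(2*y)


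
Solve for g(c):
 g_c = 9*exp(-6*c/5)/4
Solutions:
 g(c) = C1 - 15*exp(-6*c/5)/8


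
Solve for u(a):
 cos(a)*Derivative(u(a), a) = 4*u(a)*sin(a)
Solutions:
 u(a) = C1/cos(a)^4


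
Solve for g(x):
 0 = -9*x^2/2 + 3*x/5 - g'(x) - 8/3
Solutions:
 g(x) = C1 - 3*x^3/2 + 3*x^2/10 - 8*x/3


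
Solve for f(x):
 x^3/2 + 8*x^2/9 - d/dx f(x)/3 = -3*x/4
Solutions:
 f(x) = C1 + 3*x^4/8 + 8*x^3/9 + 9*x^2/8


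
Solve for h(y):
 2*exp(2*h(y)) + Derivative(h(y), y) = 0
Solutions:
 h(y) = log(-sqrt(-1/(C1 - 2*y))) - log(2)/2
 h(y) = log(-1/(C1 - 2*y))/2 - log(2)/2


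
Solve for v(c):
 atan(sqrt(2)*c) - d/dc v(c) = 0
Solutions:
 v(c) = C1 + c*atan(sqrt(2)*c) - sqrt(2)*log(2*c^2 + 1)/4


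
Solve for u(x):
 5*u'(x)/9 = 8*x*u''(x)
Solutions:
 u(x) = C1 + C2*x^(77/72)


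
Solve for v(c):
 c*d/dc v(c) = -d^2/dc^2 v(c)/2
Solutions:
 v(c) = C1 + C2*erf(c)


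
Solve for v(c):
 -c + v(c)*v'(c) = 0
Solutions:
 v(c) = -sqrt(C1 + c^2)
 v(c) = sqrt(C1 + c^2)


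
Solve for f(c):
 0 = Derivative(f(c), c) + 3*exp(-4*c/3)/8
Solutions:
 f(c) = C1 + 9*exp(-4*c/3)/32


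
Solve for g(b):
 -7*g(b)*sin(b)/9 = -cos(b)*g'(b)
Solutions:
 g(b) = C1/cos(b)^(7/9)


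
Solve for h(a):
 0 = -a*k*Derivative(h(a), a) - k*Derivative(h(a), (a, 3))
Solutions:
 h(a) = C1 + Integral(C2*airyai(-a) + C3*airybi(-a), a)


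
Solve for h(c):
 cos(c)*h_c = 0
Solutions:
 h(c) = C1


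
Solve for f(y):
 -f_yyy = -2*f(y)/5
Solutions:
 f(y) = C3*exp(2^(1/3)*5^(2/3)*y/5) + (C1*sin(2^(1/3)*sqrt(3)*5^(2/3)*y/10) + C2*cos(2^(1/3)*sqrt(3)*5^(2/3)*y/10))*exp(-2^(1/3)*5^(2/3)*y/10)


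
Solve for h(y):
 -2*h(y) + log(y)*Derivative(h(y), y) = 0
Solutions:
 h(y) = C1*exp(2*li(y))


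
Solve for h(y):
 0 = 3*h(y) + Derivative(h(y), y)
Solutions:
 h(y) = C1*exp(-3*y)


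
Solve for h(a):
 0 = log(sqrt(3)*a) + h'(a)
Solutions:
 h(a) = C1 - a*log(a) - a*log(3)/2 + a


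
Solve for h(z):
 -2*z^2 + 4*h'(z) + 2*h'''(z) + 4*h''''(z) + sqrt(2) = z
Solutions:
 h(z) = C1 + C2*exp(z*(-2 + (6*sqrt(330) + 109)^(-1/3) + (6*sqrt(330) + 109)^(1/3))/12)*sin(sqrt(3)*z*(-(6*sqrt(330) + 109)^(1/3) + (6*sqrt(330) + 109)^(-1/3))/12) + C3*exp(z*(-2 + (6*sqrt(330) + 109)^(-1/3) + (6*sqrt(330) + 109)^(1/3))/12)*cos(sqrt(3)*z*(-(6*sqrt(330) + 109)^(1/3) + (6*sqrt(330) + 109)^(-1/3))/12) + C4*exp(-z*((6*sqrt(330) + 109)^(-1/3) + 1 + (6*sqrt(330) + 109)^(1/3))/6) + z^3/6 + z^2/8 - z/2 - sqrt(2)*z/4


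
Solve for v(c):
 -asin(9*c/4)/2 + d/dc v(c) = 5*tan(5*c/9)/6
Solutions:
 v(c) = C1 + c*asin(9*c/4)/2 + sqrt(16 - 81*c^2)/18 - 3*log(cos(5*c/9))/2


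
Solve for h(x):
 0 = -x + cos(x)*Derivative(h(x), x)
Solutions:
 h(x) = C1 + Integral(x/cos(x), x)


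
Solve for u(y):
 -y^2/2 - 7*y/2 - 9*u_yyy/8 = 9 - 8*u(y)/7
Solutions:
 u(y) = C3*exp(4*147^(1/3)*y/21) + 7*y^2/16 + 49*y/16 + (C1*sin(2*3^(5/6)*7^(2/3)*y/21) + C2*cos(2*3^(5/6)*7^(2/3)*y/21))*exp(-2*147^(1/3)*y/21) + 63/8


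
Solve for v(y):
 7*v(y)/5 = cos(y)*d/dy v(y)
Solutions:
 v(y) = C1*(sin(y) + 1)^(7/10)/(sin(y) - 1)^(7/10)


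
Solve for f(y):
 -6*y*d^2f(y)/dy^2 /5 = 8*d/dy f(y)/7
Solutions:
 f(y) = C1 + C2*y^(1/21)


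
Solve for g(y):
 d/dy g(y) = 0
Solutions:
 g(y) = C1


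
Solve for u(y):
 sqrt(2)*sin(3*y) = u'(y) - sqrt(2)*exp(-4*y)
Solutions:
 u(y) = C1 - sqrt(2)*cos(3*y)/3 - sqrt(2)*exp(-4*y)/4


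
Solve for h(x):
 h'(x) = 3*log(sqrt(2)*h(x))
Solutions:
 -2*Integral(1/(2*log(_y) + log(2)), (_y, h(x)))/3 = C1 - x


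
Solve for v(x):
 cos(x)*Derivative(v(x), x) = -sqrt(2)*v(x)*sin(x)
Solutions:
 v(x) = C1*cos(x)^(sqrt(2))


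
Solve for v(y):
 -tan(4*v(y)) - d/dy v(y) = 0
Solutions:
 v(y) = -asin(C1*exp(-4*y))/4 + pi/4
 v(y) = asin(C1*exp(-4*y))/4


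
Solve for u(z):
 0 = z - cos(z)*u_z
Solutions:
 u(z) = C1 + Integral(z/cos(z), z)


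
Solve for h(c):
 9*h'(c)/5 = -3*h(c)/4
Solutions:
 h(c) = C1*exp(-5*c/12)


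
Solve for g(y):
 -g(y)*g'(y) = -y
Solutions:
 g(y) = -sqrt(C1 + y^2)
 g(y) = sqrt(C1 + y^2)


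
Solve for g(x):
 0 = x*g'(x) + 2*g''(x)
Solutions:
 g(x) = C1 + C2*erf(x/2)


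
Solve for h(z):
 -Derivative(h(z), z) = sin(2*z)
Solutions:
 h(z) = C1 + cos(2*z)/2


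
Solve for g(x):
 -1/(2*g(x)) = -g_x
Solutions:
 g(x) = -sqrt(C1 + x)
 g(x) = sqrt(C1 + x)


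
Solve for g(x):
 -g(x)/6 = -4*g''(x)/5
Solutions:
 g(x) = C1*exp(-sqrt(30)*x/12) + C2*exp(sqrt(30)*x/12)


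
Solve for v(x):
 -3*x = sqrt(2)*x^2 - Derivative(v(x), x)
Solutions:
 v(x) = C1 + sqrt(2)*x^3/3 + 3*x^2/2


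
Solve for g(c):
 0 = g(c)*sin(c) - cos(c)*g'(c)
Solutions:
 g(c) = C1/cos(c)


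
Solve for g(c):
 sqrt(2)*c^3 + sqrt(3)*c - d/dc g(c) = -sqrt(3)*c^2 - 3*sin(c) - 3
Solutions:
 g(c) = C1 + sqrt(2)*c^4/4 + sqrt(3)*c^3/3 + sqrt(3)*c^2/2 + 3*c - 3*cos(c)


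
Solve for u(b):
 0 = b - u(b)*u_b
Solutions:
 u(b) = -sqrt(C1 + b^2)
 u(b) = sqrt(C1 + b^2)


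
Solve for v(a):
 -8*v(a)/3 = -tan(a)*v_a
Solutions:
 v(a) = C1*sin(a)^(8/3)


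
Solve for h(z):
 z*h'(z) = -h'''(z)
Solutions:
 h(z) = C1 + Integral(C2*airyai(-z) + C3*airybi(-z), z)


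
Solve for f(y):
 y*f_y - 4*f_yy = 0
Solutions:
 f(y) = C1 + C2*erfi(sqrt(2)*y/4)


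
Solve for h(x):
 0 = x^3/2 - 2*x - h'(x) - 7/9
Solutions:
 h(x) = C1 + x^4/8 - x^2 - 7*x/9


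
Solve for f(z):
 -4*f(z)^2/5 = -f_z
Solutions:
 f(z) = -5/(C1 + 4*z)


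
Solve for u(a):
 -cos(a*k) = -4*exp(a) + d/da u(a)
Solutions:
 u(a) = C1 + 4*exp(a) - sin(a*k)/k


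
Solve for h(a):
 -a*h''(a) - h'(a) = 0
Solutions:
 h(a) = C1 + C2*log(a)


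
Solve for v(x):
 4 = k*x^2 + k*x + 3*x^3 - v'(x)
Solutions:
 v(x) = C1 + k*x^3/3 + k*x^2/2 + 3*x^4/4 - 4*x


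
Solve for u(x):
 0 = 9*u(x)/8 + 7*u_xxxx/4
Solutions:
 u(x) = (C1*sin(2^(1/4)*sqrt(3)*7^(3/4)*x/14) + C2*cos(2^(1/4)*sqrt(3)*7^(3/4)*x/14))*exp(-2^(1/4)*sqrt(3)*7^(3/4)*x/14) + (C3*sin(2^(1/4)*sqrt(3)*7^(3/4)*x/14) + C4*cos(2^(1/4)*sqrt(3)*7^(3/4)*x/14))*exp(2^(1/4)*sqrt(3)*7^(3/4)*x/14)


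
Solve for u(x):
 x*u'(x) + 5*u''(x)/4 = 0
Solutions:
 u(x) = C1 + C2*erf(sqrt(10)*x/5)


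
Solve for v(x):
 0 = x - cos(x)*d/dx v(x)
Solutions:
 v(x) = C1 + Integral(x/cos(x), x)


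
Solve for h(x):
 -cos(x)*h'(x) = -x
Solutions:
 h(x) = C1 + Integral(x/cos(x), x)


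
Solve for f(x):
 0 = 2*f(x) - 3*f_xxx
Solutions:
 f(x) = C3*exp(2^(1/3)*3^(2/3)*x/3) + (C1*sin(2^(1/3)*3^(1/6)*x/2) + C2*cos(2^(1/3)*3^(1/6)*x/2))*exp(-2^(1/3)*3^(2/3)*x/6)


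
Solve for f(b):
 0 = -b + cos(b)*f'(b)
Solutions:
 f(b) = C1 + Integral(b/cos(b), b)


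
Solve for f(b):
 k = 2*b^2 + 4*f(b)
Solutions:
 f(b) = -b^2/2 + k/4


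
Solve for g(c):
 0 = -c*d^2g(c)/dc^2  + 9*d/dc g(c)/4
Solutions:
 g(c) = C1 + C2*c^(13/4)


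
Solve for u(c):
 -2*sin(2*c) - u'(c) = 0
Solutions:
 u(c) = C1 + cos(2*c)


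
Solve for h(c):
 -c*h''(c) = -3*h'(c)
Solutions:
 h(c) = C1 + C2*c^4


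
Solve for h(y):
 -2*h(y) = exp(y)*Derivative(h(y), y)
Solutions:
 h(y) = C1*exp(2*exp(-y))


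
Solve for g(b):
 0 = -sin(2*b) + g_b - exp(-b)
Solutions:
 g(b) = C1 - cos(2*b)/2 - exp(-b)


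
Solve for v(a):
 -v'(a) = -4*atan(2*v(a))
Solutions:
 Integral(1/atan(2*_y), (_y, v(a))) = C1 + 4*a


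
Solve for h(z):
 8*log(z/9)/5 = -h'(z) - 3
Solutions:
 h(z) = C1 - 8*z*log(z)/5 - 7*z/5 + 16*z*log(3)/5


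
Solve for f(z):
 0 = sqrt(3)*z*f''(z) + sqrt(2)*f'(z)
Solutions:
 f(z) = C1 + C2*z^(1 - sqrt(6)/3)


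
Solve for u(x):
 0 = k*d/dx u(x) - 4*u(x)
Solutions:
 u(x) = C1*exp(4*x/k)


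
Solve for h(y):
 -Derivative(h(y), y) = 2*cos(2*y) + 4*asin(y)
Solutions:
 h(y) = C1 - 4*y*asin(y) - 4*sqrt(1 - y^2) - sin(2*y)


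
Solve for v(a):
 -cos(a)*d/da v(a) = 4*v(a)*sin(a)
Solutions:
 v(a) = C1*cos(a)^4


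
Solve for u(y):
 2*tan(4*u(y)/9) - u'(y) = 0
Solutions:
 u(y) = -9*asin(C1*exp(8*y/9))/4 + 9*pi/4
 u(y) = 9*asin(C1*exp(8*y/9))/4


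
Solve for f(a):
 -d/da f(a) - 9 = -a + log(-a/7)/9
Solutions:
 f(a) = C1 + a^2/2 - a*log(-a)/9 + a*(-80 + log(7))/9


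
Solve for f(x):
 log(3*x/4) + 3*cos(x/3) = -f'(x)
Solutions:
 f(x) = C1 - x*log(x) - x*log(3) + x + 2*x*log(2) - 9*sin(x/3)


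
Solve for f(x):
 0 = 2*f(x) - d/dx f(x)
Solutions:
 f(x) = C1*exp(2*x)


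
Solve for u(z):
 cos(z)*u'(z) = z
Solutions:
 u(z) = C1 + Integral(z/cos(z), z)


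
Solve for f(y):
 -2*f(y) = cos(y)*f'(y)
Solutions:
 f(y) = C1*(sin(y) - 1)/(sin(y) + 1)


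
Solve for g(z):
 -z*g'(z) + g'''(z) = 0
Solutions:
 g(z) = C1 + Integral(C2*airyai(z) + C3*airybi(z), z)


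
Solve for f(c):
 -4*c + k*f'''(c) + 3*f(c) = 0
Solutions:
 f(c) = C1*exp(3^(1/3)*c*(-1/k)^(1/3)) + C2*exp(c*(-1/k)^(1/3)*(-3^(1/3) + 3^(5/6)*I)/2) + C3*exp(-c*(-1/k)^(1/3)*(3^(1/3) + 3^(5/6)*I)/2) + 4*c/3


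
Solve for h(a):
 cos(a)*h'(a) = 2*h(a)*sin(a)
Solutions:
 h(a) = C1/cos(a)^2


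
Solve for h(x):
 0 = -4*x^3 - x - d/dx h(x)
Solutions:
 h(x) = C1 - x^4 - x^2/2


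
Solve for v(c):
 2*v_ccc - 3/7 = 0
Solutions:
 v(c) = C1 + C2*c + C3*c^2 + c^3/28


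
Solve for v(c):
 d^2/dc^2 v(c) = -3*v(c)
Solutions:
 v(c) = C1*sin(sqrt(3)*c) + C2*cos(sqrt(3)*c)


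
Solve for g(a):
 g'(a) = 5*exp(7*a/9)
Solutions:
 g(a) = C1 + 45*exp(7*a/9)/7


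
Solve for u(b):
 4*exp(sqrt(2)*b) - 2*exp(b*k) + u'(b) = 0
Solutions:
 u(b) = C1 - 2*sqrt(2)*exp(sqrt(2)*b) + 2*exp(b*k)/k


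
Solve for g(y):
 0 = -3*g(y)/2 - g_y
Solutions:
 g(y) = C1*exp(-3*y/2)


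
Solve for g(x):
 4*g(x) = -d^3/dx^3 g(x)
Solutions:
 g(x) = C3*exp(-2^(2/3)*x) + (C1*sin(2^(2/3)*sqrt(3)*x/2) + C2*cos(2^(2/3)*sqrt(3)*x/2))*exp(2^(2/3)*x/2)


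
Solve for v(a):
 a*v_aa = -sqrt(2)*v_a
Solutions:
 v(a) = C1 + C2*a^(1 - sqrt(2))


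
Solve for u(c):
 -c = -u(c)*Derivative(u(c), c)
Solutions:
 u(c) = -sqrt(C1 + c^2)
 u(c) = sqrt(C1 + c^2)


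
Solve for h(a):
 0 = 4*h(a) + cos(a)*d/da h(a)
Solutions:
 h(a) = C1*(sin(a)^2 - 2*sin(a) + 1)/(sin(a)^2 + 2*sin(a) + 1)


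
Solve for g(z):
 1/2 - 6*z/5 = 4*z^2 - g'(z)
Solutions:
 g(z) = C1 + 4*z^3/3 + 3*z^2/5 - z/2


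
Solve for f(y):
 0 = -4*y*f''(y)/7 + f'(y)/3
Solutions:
 f(y) = C1 + C2*y^(19/12)


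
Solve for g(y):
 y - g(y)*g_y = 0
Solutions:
 g(y) = -sqrt(C1 + y^2)
 g(y) = sqrt(C1 + y^2)


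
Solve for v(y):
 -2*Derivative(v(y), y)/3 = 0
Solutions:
 v(y) = C1


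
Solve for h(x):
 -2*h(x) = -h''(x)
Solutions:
 h(x) = C1*exp(-sqrt(2)*x) + C2*exp(sqrt(2)*x)


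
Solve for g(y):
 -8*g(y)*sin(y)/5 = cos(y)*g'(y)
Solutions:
 g(y) = C1*cos(y)^(8/5)


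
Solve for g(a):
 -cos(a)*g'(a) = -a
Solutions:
 g(a) = C1 + Integral(a/cos(a), a)


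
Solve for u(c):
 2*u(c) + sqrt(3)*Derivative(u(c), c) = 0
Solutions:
 u(c) = C1*exp(-2*sqrt(3)*c/3)


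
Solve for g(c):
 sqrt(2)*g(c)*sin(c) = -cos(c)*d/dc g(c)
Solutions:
 g(c) = C1*cos(c)^(sqrt(2))


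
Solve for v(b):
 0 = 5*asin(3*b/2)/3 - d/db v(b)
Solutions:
 v(b) = C1 + 5*b*asin(3*b/2)/3 + 5*sqrt(4 - 9*b^2)/9


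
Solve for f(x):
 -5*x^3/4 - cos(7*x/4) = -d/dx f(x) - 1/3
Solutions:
 f(x) = C1 + 5*x^4/16 - x/3 + 4*sin(7*x/4)/7


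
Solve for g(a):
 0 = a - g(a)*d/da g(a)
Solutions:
 g(a) = -sqrt(C1 + a^2)
 g(a) = sqrt(C1 + a^2)


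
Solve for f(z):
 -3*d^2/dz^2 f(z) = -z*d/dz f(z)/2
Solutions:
 f(z) = C1 + C2*erfi(sqrt(3)*z/6)


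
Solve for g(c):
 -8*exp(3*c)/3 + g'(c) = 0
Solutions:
 g(c) = C1 + 8*exp(3*c)/9


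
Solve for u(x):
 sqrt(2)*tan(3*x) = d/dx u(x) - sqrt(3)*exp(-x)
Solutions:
 u(x) = C1 + sqrt(2)*log(tan(3*x)^2 + 1)/6 - sqrt(3)*exp(-x)


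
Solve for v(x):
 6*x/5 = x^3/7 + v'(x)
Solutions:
 v(x) = C1 - x^4/28 + 3*x^2/5


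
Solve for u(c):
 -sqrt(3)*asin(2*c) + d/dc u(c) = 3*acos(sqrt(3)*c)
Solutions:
 u(c) = C1 + 3*c*acos(sqrt(3)*c) - sqrt(3)*sqrt(1 - 3*c^2) + sqrt(3)*(c*asin(2*c) + sqrt(1 - 4*c^2)/2)


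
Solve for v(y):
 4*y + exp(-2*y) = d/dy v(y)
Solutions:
 v(y) = C1 + 2*y^2 - exp(-2*y)/2


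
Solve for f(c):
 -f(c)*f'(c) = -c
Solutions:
 f(c) = -sqrt(C1 + c^2)
 f(c) = sqrt(C1 + c^2)


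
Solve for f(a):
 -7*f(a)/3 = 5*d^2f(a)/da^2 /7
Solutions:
 f(a) = C1*sin(7*sqrt(15)*a/15) + C2*cos(7*sqrt(15)*a/15)


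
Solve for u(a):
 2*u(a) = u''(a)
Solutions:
 u(a) = C1*exp(-sqrt(2)*a) + C2*exp(sqrt(2)*a)


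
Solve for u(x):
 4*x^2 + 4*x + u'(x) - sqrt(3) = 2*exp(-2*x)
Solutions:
 u(x) = C1 - 4*x^3/3 - 2*x^2 + sqrt(3)*x - exp(-2*x)


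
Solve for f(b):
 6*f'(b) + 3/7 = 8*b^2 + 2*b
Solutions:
 f(b) = C1 + 4*b^3/9 + b^2/6 - b/14


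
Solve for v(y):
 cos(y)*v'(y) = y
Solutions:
 v(y) = C1 + Integral(y/cos(y), y)


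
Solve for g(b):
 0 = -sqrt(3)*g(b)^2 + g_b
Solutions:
 g(b) = -1/(C1 + sqrt(3)*b)


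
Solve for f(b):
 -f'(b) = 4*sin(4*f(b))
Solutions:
 f(b) = -acos((-C1 - exp(32*b))/(C1 - exp(32*b)))/4 + pi/2
 f(b) = acos((-C1 - exp(32*b))/(C1 - exp(32*b)))/4


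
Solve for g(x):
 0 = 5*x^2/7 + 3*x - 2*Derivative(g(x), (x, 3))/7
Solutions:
 g(x) = C1 + C2*x + C3*x^2 + x^5/24 + 7*x^4/16


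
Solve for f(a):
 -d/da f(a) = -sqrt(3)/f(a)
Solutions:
 f(a) = -sqrt(C1 + 2*sqrt(3)*a)
 f(a) = sqrt(C1 + 2*sqrt(3)*a)


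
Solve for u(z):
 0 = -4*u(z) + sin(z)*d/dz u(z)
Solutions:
 u(z) = C1*(cos(z)^2 - 2*cos(z) + 1)/(cos(z)^2 + 2*cos(z) + 1)


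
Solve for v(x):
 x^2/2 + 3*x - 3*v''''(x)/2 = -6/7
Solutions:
 v(x) = C1 + C2*x + C3*x^2 + C4*x^3 + x^6/1080 + x^5/60 + x^4/42


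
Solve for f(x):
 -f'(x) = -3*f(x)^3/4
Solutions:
 f(x) = -sqrt(2)*sqrt(-1/(C1 + 3*x))
 f(x) = sqrt(2)*sqrt(-1/(C1 + 3*x))


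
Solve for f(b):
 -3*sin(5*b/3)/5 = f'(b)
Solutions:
 f(b) = C1 + 9*cos(5*b/3)/25


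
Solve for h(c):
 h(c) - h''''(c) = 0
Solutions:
 h(c) = C1*exp(-c) + C2*exp(c) + C3*sin(c) + C4*cos(c)


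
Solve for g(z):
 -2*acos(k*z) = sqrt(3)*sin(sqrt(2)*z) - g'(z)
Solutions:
 g(z) = C1 + 2*Piecewise((z*acos(k*z) - sqrt(-k^2*z^2 + 1)/k, Ne(k, 0)), (pi*z/2, True)) - sqrt(6)*cos(sqrt(2)*z)/2


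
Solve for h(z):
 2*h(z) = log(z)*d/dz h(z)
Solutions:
 h(z) = C1*exp(2*li(z))


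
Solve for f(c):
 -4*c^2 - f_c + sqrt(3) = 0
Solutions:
 f(c) = C1 - 4*c^3/3 + sqrt(3)*c


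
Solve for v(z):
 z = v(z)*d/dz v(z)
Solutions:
 v(z) = -sqrt(C1 + z^2)
 v(z) = sqrt(C1 + z^2)


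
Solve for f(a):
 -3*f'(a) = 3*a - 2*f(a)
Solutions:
 f(a) = C1*exp(2*a/3) + 3*a/2 + 9/4


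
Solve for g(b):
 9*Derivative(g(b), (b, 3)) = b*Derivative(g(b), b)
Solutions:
 g(b) = C1 + Integral(C2*airyai(3^(1/3)*b/3) + C3*airybi(3^(1/3)*b/3), b)


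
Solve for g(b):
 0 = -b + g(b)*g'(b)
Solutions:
 g(b) = -sqrt(C1 + b^2)
 g(b) = sqrt(C1 + b^2)


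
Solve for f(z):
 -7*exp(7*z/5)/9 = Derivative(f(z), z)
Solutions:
 f(z) = C1 - 5*exp(7*z/5)/9


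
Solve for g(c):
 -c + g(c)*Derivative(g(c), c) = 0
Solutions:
 g(c) = -sqrt(C1 + c^2)
 g(c) = sqrt(C1 + c^2)


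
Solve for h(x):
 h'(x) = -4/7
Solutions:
 h(x) = C1 - 4*x/7


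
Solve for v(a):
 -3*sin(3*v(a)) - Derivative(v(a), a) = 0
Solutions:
 v(a) = -acos((-C1 - exp(18*a))/(C1 - exp(18*a)))/3 + 2*pi/3
 v(a) = acos((-C1 - exp(18*a))/(C1 - exp(18*a)))/3


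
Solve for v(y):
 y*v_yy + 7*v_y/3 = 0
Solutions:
 v(y) = C1 + C2/y^(4/3)


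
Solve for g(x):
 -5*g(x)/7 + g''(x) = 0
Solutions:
 g(x) = C1*exp(-sqrt(35)*x/7) + C2*exp(sqrt(35)*x/7)


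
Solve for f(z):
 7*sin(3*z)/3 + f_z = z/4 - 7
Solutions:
 f(z) = C1 + z^2/8 - 7*z + 7*cos(3*z)/9


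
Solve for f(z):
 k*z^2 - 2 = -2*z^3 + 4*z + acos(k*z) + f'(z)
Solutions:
 f(z) = C1 + k*z^3/3 + z^4/2 - 2*z^2 - 2*z - Piecewise((z*acos(k*z) - sqrt(-k^2*z^2 + 1)/k, Ne(k, 0)), (pi*z/2, True))


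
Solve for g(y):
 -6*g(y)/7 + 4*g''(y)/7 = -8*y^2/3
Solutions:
 g(y) = C1*exp(-sqrt(6)*y/2) + C2*exp(sqrt(6)*y/2) + 28*y^2/9 + 112/27


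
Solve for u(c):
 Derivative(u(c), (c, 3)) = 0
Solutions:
 u(c) = C1 + C2*c + C3*c^2


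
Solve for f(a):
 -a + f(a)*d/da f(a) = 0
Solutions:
 f(a) = -sqrt(C1 + a^2)
 f(a) = sqrt(C1 + a^2)


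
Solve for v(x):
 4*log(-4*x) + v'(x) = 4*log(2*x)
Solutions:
 v(x) = C1 + 4*x*(-log(2) - I*pi)


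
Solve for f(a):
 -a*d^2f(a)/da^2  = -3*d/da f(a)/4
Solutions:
 f(a) = C1 + C2*a^(7/4)


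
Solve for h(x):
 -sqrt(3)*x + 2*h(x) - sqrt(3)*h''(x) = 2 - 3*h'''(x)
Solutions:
 h(x) = C1*exp(x*((-sqrt(3)/9 + sqrt(-3 + (81 - sqrt(3))^2)/9 + 9)^(-1/3) + 2*sqrt(3) + 3*(-sqrt(3)/9 + sqrt(-3 + (81 - sqrt(3))^2)/9 + 9)^(1/3))/18)*sin(sqrt(3)*x*(-3*(-sqrt(3)/9 + sqrt(-4/27 + (18 - 2*sqrt(3)/9)^2)/2 + 9)^(1/3) + (-sqrt(3)/9 + sqrt(-4/27 + (18 - 2*sqrt(3)/9)^2)/2 + 9)^(-1/3))/18) + C2*exp(x*((-sqrt(3)/9 + sqrt(-3 + (81 - sqrt(3))^2)/9 + 9)^(-1/3) + 2*sqrt(3) + 3*(-sqrt(3)/9 + sqrt(-3 + (81 - sqrt(3))^2)/9 + 9)^(1/3))/18)*cos(sqrt(3)*x*(-3*(-sqrt(3)/9 + sqrt(-4/27 + (18 - 2*sqrt(3)/9)^2)/2 + 9)^(1/3) + (-sqrt(3)/9 + sqrt(-4/27 + (18 - 2*sqrt(3)/9)^2)/2 + 9)^(-1/3))/18) + C3*exp(x*(-3*(-sqrt(3)/9 + sqrt(-3 + (81 - sqrt(3))^2)/9 + 9)^(1/3) - 1/(-sqrt(3)/9 + sqrt(-3 + (81 - sqrt(3))^2)/9 + 9)^(1/3) + sqrt(3))/9) + sqrt(3)*x/2 + 1


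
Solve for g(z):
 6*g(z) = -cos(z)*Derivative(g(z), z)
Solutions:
 g(z) = C1*(sin(z)^3 - 3*sin(z)^2 + 3*sin(z) - 1)/(sin(z)^3 + 3*sin(z)^2 + 3*sin(z) + 1)


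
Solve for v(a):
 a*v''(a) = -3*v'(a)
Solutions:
 v(a) = C1 + C2/a^2


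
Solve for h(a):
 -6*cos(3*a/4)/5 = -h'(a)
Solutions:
 h(a) = C1 + 8*sin(3*a/4)/5


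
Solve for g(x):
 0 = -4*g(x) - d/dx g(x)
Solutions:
 g(x) = C1*exp(-4*x)


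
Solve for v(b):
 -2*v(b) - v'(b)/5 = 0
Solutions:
 v(b) = C1*exp(-10*b)


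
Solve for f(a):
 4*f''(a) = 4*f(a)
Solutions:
 f(a) = C1*exp(-a) + C2*exp(a)


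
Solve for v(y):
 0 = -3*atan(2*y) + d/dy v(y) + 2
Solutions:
 v(y) = C1 + 3*y*atan(2*y) - 2*y - 3*log(4*y^2 + 1)/4


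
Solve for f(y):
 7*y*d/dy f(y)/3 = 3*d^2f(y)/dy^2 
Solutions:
 f(y) = C1 + C2*erfi(sqrt(14)*y/6)


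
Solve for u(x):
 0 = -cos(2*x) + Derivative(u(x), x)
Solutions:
 u(x) = C1 + sin(2*x)/2


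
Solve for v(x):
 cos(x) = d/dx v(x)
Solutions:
 v(x) = C1 + sin(x)


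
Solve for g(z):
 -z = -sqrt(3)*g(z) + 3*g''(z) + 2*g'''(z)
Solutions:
 g(z) = C1*exp(-z*((-1 + sqrt(-1 + (1 - 2*sqrt(3))^2) + 2*sqrt(3))^(-1/3) + (-1 + sqrt(-1 + (1 - 2*sqrt(3))^2) + 2*sqrt(3))^(1/3) + 2)/4)*sin(sqrt(3)*z*(-(-1 + sqrt(-1 + (1 - 2*sqrt(3))^2) + 2*sqrt(3))^(1/3) + (-1 + sqrt(-1 + (1 - 2*sqrt(3))^2) + 2*sqrt(3))^(-1/3))/4) + C2*exp(-z*((-1 + sqrt(-1 + (1 - 2*sqrt(3))^2) + 2*sqrt(3))^(-1/3) + (-1 + sqrt(-1 + (1 - 2*sqrt(3))^2) + 2*sqrt(3))^(1/3) + 2)/4)*cos(sqrt(3)*z*(-(-1 + sqrt(-1 + (1 - 2*sqrt(3))^2) + 2*sqrt(3))^(1/3) + (-1 + sqrt(-1 + (1 - 2*sqrt(3))^2) + 2*sqrt(3))^(-1/3))/4) + C3*exp(z*(-1 + (-1 + sqrt(-1 + (1 - 2*sqrt(3))^2) + 2*sqrt(3))^(-1/3) + (-1 + sqrt(-1 + (1 - 2*sqrt(3))^2) + 2*sqrt(3))^(1/3))/2) + sqrt(3)*z/3


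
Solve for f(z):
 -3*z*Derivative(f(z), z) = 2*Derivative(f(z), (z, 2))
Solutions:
 f(z) = C1 + C2*erf(sqrt(3)*z/2)


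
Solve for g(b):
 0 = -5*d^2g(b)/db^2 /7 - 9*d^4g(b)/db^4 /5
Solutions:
 g(b) = C1 + C2*b + C3*sin(5*sqrt(7)*b/21) + C4*cos(5*sqrt(7)*b/21)


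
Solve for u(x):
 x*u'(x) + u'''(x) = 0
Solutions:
 u(x) = C1 + Integral(C2*airyai(-x) + C3*airybi(-x), x)


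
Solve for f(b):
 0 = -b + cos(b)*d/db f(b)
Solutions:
 f(b) = C1 + Integral(b/cos(b), b)


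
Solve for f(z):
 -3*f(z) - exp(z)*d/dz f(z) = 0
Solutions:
 f(z) = C1*exp(3*exp(-z))


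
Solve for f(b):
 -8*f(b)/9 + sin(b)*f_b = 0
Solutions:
 f(b) = C1*(cos(b) - 1)^(4/9)/(cos(b) + 1)^(4/9)


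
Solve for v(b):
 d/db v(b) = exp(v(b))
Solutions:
 v(b) = log(-1/(C1 + b))


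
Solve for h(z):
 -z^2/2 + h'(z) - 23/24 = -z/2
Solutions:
 h(z) = C1 + z^3/6 - z^2/4 + 23*z/24


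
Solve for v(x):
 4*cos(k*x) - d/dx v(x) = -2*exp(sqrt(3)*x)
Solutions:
 v(x) = C1 + 2*sqrt(3)*exp(sqrt(3)*x)/3 + 4*sin(k*x)/k


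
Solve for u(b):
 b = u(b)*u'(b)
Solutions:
 u(b) = -sqrt(C1 + b^2)
 u(b) = sqrt(C1 + b^2)


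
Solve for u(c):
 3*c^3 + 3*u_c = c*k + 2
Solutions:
 u(c) = C1 - c^4/4 + c^2*k/6 + 2*c/3


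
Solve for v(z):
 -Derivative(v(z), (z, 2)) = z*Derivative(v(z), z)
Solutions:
 v(z) = C1 + C2*erf(sqrt(2)*z/2)


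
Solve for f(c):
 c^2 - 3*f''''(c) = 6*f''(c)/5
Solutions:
 f(c) = C1 + C2*c + C3*sin(sqrt(10)*c/5) + C4*cos(sqrt(10)*c/5) + 5*c^4/72 - 25*c^2/12


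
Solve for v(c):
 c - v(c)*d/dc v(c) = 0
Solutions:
 v(c) = -sqrt(C1 + c^2)
 v(c) = sqrt(C1 + c^2)


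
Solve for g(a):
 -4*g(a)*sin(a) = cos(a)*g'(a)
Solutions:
 g(a) = C1*cos(a)^4


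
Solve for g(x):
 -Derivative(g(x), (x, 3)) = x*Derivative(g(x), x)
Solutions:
 g(x) = C1 + Integral(C2*airyai(-x) + C3*airybi(-x), x)


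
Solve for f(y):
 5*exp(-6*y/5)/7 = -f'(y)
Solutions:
 f(y) = C1 + 25*exp(-6*y/5)/42


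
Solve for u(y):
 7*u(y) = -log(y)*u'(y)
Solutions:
 u(y) = C1*exp(-7*li(y))


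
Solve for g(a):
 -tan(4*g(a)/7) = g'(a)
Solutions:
 g(a) = -7*asin(C1*exp(-4*a/7))/4 + 7*pi/4
 g(a) = 7*asin(C1*exp(-4*a/7))/4


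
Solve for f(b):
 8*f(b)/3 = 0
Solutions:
 f(b) = 0


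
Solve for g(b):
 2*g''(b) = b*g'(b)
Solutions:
 g(b) = C1 + C2*erfi(b/2)


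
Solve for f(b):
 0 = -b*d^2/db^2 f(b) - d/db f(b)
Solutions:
 f(b) = C1 + C2*log(b)


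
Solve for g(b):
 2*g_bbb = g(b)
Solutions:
 g(b) = C3*exp(2^(2/3)*b/2) + (C1*sin(2^(2/3)*sqrt(3)*b/4) + C2*cos(2^(2/3)*sqrt(3)*b/4))*exp(-2^(2/3)*b/4)


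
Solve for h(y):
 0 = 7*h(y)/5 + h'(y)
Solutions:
 h(y) = C1*exp(-7*y/5)


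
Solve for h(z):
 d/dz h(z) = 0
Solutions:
 h(z) = C1


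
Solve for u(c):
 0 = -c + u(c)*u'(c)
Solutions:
 u(c) = -sqrt(C1 + c^2)
 u(c) = sqrt(C1 + c^2)


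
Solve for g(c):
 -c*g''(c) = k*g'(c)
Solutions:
 g(c) = C1 + c^(1 - re(k))*(C2*sin(log(c)*Abs(im(k))) + C3*cos(log(c)*im(k)))


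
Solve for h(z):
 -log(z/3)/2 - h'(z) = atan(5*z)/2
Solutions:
 h(z) = C1 - z*log(z)/2 - z*atan(5*z)/2 + z/2 + z*log(3)/2 + log(25*z^2 + 1)/20


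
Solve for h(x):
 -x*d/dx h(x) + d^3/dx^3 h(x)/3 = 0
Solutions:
 h(x) = C1 + Integral(C2*airyai(3^(1/3)*x) + C3*airybi(3^(1/3)*x), x)


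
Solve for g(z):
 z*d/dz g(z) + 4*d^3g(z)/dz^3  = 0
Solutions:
 g(z) = C1 + Integral(C2*airyai(-2^(1/3)*z/2) + C3*airybi(-2^(1/3)*z/2), z)


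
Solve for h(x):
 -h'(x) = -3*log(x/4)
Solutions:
 h(x) = C1 + 3*x*log(x) - x*log(64) - 3*x


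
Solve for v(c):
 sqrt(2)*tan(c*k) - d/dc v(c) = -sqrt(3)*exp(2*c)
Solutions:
 v(c) = C1 + sqrt(2)*Piecewise((-log(cos(c*k))/k, Ne(k, 0)), (0, True)) + sqrt(3)*exp(2*c)/2


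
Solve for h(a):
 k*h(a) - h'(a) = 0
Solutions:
 h(a) = C1*exp(a*k)


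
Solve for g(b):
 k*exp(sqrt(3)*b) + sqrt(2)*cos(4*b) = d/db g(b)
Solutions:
 g(b) = C1 + sqrt(3)*k*exp(sqrt(3)*b)/3 + sqrt(2)*sin(4*b)/4


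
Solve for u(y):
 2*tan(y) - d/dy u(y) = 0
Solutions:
 u(y) = C1 - 2*log(cos(y))


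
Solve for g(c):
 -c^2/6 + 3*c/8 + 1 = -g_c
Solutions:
 g(c) = C1 + c^3/18 - 3*c^2/16 - c


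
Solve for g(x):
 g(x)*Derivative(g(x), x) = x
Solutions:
 g(x) = -sqrt(C1 + x^2)
 g(x) = sqrt(C1 + x^2)


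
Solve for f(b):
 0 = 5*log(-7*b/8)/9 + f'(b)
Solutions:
 f(b) = C1 - 5*b*log(-b)/9 + 5*b*(-log(7) + 1 + 3*log(2))/9


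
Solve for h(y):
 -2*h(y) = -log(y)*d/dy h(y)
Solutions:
 h(y) = C1*exp(2*li(y))


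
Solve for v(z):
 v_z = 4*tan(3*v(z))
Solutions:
 v(z) = -asin(C1*exp(12*z))/3 + pi/3
 v(z) = asin(C1*exp(12*z))/3


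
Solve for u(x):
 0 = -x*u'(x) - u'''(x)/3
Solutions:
 u(x) = C1 + Integral(C2*airyai(-3^(1/3)*x) + C3*airybi(-3^(1/3)*x), x)


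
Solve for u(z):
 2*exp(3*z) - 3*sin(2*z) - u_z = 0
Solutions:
 u(z) = C1 + 2*exp(3*z)/3 + 3*cos(2*z)/2


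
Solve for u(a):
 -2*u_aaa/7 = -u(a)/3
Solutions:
 u(a) = C3*exp(6^(2/3)*7^(1/3)*a/6) + (C1*sin(2^(2/3)*3^(1/6)*7^(1/3)*a/4) + C2*cos(2^(2/3)*3^(1/6)*7^(1/3)*a/4))*exp(-6^(2/3)*7^(1/3)*a/12)


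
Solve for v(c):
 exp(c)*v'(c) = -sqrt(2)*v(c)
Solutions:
 v(c) = C1*exp(sqrt(2)*exp(-c))


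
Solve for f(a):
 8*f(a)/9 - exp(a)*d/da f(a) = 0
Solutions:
 f(a) = C1*exp(-8*exp(-a)/9)


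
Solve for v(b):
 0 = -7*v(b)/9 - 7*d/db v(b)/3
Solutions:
 v(b) = C1*exp(-b/3)


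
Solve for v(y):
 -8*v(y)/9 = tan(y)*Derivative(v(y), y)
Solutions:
 v(y) = C1/sin(y)^(8/9)


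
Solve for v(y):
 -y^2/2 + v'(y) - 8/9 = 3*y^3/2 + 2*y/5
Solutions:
 v(y) = C1 + 3*y^4/8 + y^3/6 + y^2/5 + 8*y/9


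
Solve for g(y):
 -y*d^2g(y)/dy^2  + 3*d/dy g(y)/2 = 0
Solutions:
 g(y) = C1 + C2*y^(5/2)


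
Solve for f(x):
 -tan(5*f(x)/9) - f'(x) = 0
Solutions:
 f(x) = -9*asin(C1*exp(-5*x/9))/5 + 9*pi/5
 f(x) = 9*asin(C1*exp(-5*x/9))/5


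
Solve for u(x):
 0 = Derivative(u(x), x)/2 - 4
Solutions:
 u(x) = C1 + 8*x


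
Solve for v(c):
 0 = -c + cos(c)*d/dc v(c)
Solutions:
 v(c) = C1 + Integral(c/cos(c), c)


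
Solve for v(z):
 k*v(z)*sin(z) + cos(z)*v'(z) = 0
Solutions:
 v(z) = C1*exp(k*log(cos(z)))


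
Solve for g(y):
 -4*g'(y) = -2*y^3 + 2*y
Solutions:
 g(y) = C1 + y^4/8 - y^2/4


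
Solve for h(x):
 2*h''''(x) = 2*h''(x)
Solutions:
 h(x) = C1 + C2*x + C3*exp(-x) + C4*exp(x)


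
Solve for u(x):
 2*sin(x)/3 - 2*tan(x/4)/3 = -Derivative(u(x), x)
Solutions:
 u(x) = C1 - 8*log(cos(x/4))/3 + 2*cos(x)/3


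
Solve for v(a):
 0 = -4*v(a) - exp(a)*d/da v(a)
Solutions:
 v(a) = C1*exp(4*exp(-a))


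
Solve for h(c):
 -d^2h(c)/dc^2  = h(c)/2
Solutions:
 h(c) = C1*sin(sqrt(2)*c/2) + C2*cos(sqrt(2)*c/2)


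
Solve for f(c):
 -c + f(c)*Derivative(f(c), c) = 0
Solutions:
 f(c) = -sqrt(C1 + c^2)
 f(c) = sqrt(C1 + c^2)


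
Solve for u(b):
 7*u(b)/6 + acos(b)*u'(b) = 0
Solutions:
 u(b) = C1*exp(-7*Integral(1/acos(b), b)/6)


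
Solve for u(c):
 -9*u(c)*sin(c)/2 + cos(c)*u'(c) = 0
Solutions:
 u(c) = C1/cos(c)^(9/2)


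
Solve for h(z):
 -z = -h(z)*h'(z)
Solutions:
 h(z) = -sqrt(C1 + z^2)
 h(z) = sqrt(C1 + z^2)


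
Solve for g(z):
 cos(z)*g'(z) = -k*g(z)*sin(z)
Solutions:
 g(z) = C1*exp(k*log(cos(z)))


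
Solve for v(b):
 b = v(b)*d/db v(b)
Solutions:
 v(b) = -sqrt(C1 + b^2)
 v(b) = sqrt(C1 + b^2)


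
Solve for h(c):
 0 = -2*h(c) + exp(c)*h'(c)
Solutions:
 h(c) = C1*exp(-2*exp(-c))


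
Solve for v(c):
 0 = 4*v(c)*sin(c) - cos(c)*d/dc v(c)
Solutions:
 v(c) = C1/cos(c)^4


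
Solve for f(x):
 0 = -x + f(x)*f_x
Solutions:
 f(x) = -sqrt(C1 + x^2)
 f(x) = sqrt(C1 + x^2)


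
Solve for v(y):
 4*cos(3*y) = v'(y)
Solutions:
 v(y) = C1 + 4*sin(3*y)/3


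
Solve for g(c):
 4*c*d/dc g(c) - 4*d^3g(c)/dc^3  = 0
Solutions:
 g(c) = C1 + Integral(C2*airyai(c) + C3*airybi(c), c)


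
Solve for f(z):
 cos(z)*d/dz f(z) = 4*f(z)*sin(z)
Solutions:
 f(z) = C1/cos(z)^4


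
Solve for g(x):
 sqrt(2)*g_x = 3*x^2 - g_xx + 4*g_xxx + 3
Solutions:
 g(x) = C1 + C2*exp(x*(1 - sqrt(1 + 16*sqrt(2)))/8) + C3*exp(x*(1 + sqrt(1 + 16*sqrt(2)))/8) + sqrt(2)*x^3/2 - 3*x^2/2 + 3*sqrt(2)*x + 12*x


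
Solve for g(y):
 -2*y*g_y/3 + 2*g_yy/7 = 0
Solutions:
 g(y) = C1 + C2*erfi(sqrt(42)*y/6)


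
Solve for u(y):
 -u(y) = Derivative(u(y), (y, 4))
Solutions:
 u(y) = (C1*sin(sqrt(2)*y/2) + C2*cos(sqrt(2)*y/2))*exp(-sqrt(2)*y/2) + (C3*sin(sqrt(2)*y/2) + C4*cos(sqrt(2)*y/2))*exp(sqrt(2)*y/2)


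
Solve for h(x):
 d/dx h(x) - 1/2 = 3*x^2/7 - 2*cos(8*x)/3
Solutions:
 h(x) = C1 + x^3/7 + x/2 - sin(8*x)/12


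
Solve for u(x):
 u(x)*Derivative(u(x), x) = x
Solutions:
 u(x) = -sqrt(C1 + x^2)
 u(x) = sqrt(C1 + x^2)


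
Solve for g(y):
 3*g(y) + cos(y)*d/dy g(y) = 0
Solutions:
 g(y) = C1*(sin(y) - 1)^(3/2)/(sin(y) + 1)^(3/2)


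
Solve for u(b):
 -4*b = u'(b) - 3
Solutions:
 u(b) = C1 - 2*b^2 + 3*b


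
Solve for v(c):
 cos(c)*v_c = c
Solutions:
 v(c) = C1 + Integral(c/cos(c), c)


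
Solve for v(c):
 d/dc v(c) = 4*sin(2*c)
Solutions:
 v(c) = C1 - 2*cos(2*c)


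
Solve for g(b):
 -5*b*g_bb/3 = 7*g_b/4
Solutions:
 g(b) = C1 + C2/b^(1/20)


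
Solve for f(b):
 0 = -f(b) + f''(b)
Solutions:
 f(b) = C1*exp(-b) + C2*exp(b)


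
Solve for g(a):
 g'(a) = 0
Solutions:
 g(a) = C1


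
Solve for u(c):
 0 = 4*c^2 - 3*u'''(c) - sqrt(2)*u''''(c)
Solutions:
 u(c) = C1 + C2*c + C3*c^2 + C4*exp(-3*sqrt(2)*c/2) + c^5/45 - sqrt(2)*c^4/27 + 8*c^3/81


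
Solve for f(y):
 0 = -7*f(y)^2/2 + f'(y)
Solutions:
 f(y) = -2/(C1 + 7*y)


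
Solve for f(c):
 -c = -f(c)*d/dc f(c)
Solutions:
 f(c) = -sqrt(C1 + c^2)
 f(c) = sqrt(C1 + c^2)


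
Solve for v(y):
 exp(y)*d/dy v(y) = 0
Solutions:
 v(y) = C1


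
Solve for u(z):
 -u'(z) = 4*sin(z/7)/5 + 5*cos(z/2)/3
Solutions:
 u(z) = C1 - 10*sin(z/2)/3 + 28*cos(z/7)/5


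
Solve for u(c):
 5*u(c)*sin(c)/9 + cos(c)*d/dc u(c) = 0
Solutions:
 u(c) = C1*cos(c)^(5/9)


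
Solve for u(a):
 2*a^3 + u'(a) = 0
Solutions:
 u(a) = C1 - a^4/2


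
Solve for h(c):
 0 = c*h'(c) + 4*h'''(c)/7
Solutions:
 h(c) = C1 + Integral(C2*airyai(-14^(1/3)*c/2) + C3*airybi(-14^(1/3)*c/2), c)


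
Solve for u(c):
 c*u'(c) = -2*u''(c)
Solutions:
 u(c) = C1 + C2*erf(c/2)


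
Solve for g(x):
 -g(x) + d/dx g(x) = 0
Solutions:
 g(x) = C1*exp(x)


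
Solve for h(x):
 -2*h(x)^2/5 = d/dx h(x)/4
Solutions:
 h(x) = 5/(C1 + 8*x)


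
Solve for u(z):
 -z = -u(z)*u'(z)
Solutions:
 u(z) = -sqrt(C1 + z^2)
 u(z) = sqrt(C1 + z^2)


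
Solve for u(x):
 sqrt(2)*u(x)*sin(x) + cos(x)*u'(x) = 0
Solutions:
 u(x) = C1*cos(x)^(sqrt(2))


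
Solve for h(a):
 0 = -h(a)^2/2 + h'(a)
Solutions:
 h(a) = -2/(C1 + a)
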